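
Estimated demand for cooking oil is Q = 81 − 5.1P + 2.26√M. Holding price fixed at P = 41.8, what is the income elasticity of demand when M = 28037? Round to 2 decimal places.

0.77

At P = 41.8, M = 28037: Q = 246.240.
Holding P constant, ∂Q/∂M = 2.26/(2√M) = 0.00674858.
η_M = (∂Q/∂M)·(M/Q) = 0.00674858 × (28037/246.240) = 0.77.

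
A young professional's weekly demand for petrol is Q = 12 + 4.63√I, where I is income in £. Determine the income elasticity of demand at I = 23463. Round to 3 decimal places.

0.492

At I = 23463: Q = 721.207.
dQ/dI = 4.63/(2√I) = 0.0151133 at this income.
η = (dQ/dI)·(I/Q) = 0.0151133 × (23463/721.207) = 0.492.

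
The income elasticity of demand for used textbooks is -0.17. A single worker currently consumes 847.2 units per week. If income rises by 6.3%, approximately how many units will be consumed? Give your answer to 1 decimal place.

838.1

%ΔQ ≈ η × %ΔI = -0.17 × 6.3% = -1.071%.
New Q ≈ 847.2 × (1 − 0.01071) = 838.1.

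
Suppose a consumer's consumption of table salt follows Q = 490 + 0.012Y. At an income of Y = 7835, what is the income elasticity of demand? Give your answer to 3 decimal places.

0.161

At Y = 7835: Q = 584.020.
dQ/dY = 0.012.
η = (dQ/dY)·(Y/Q) = 0.012 × (7835/584.020) = 0.161.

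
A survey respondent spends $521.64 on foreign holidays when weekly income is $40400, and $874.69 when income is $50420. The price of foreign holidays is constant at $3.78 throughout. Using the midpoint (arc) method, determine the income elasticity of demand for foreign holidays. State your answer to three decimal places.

With a constant price, Q₁ = 521.64/3.78 = 138.000 and Q₂ = 874.69/3.78 = 231.399 (equivalently, work directly with expenditure since P cancels).
Midpoint %ΔQ = (874.69 − 521.64)/698.17 = 0.50568; midpoint %ΔI = (50420 − 40400)/45410 = 0.22066.
η = 0.50568 / 0.22066 = 2.292.

2.292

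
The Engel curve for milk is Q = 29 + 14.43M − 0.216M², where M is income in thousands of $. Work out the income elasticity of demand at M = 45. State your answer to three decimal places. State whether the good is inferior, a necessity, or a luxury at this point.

-0.936 (inferior good)

At M = 45: Q = 240.9500.
dQ/dM = 14.43 − 0.432M = -5.01000.
η = (dQ/dM)·(M/Q) = -5.01000 × (45/240.9500) = -0.936.
η < 0 ⇒ inferior good.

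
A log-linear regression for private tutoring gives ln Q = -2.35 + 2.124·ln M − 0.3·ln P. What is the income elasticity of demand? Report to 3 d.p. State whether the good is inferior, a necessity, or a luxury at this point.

2.124 (luxury)

In a log-linear demand, the coefficient on ln M is the income elasticity.
So η = 2.124.
η > 1 ⇒ luxury.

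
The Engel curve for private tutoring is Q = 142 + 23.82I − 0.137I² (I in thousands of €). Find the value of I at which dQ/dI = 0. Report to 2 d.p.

86.93

dQ/dI = 23.82 − 0.274I.
The good is inferior where dQ/dI < 0. Setting dQ/dI = 0 gives I = 23.82 / 0.274 = 86.93.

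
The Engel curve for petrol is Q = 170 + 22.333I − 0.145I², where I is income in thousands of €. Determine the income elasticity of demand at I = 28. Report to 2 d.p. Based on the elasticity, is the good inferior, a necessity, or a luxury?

At I = 28: Q = 681.6440.
dQ/dI = 22.333 − 0.29I = 14.21300.
η = (dQ/dI)·(I/Q) = 14.21300 × (28/681.6440) = 0.58.
0 < η < 1 ⇒ necessity.

0.58 (necessity)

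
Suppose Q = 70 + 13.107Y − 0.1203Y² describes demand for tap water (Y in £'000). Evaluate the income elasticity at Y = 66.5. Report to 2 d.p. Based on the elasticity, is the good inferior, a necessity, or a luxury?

At Y = 66.5: Q = 409.6188.
dQ/dY = 13.107 − 0.2406Y = -2.89290.
η = (dQ/dY)·(Y/Q) = -2.89290 × (66.5/409.6188) = -0.47.
η < 0 ⇒ inferior good.

-0.47 (inferior good)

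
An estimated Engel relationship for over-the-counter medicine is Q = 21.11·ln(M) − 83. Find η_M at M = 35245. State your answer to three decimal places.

At M = 35245: Q = 138.023.
dQ/dM = 21.11/M = 0.00059895 at this income.
η = (dQ/dM)·(M/Q) = 0.00059895 × (35245/138.023) = 0.153.

0.153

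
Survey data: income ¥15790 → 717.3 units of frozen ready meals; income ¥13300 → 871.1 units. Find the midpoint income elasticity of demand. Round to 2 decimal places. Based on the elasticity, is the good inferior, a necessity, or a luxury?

ΔQ = 871.1 − 717.3 = 153.8; midpoint Q̄ = (717.3 + 871.1)/2 = 794.2.
ΔI = 13300 − 15790 = -2490; midpoint Ī = (15790 + 13300)/2 = 14545.
η = (ΔQ/Q̄) ÷ (ΔI/Ī) = (153.8/794.2) ÷ (-2490/14545) = -1.13.
η < 0 ⇒ inferior good.

-1.13 (inferior good)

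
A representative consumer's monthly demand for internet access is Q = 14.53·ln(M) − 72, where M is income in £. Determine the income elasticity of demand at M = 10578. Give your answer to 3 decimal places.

At M = 10578: Q = 62.643.
dQ/dM = 14.53/M = 0.00137361 at this income.
η = (dQ/dM)·(M/Q) = 0.00137361 × (10578/62.643) = 0.232.

0.232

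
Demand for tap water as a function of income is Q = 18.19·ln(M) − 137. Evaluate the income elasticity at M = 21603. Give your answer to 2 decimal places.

At M = 21603: Q = 44.547.
dQ/dM = 18.19/M = 0.000842013 at this income.
η = (dQ/dM)·(M/Q) = 0.000842013 × (21603/44.547) = 0.41.

0.41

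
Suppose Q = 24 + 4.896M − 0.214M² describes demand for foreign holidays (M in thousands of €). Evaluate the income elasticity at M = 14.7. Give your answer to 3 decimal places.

-0.413

At M = 14.7: Q = 49.7279.
dQ/dM = 4.896 − 0.428M = -1.39560.
η = (dQ/dM)·(M/Q) = -1.39560 × (14.7/49.7279) = -0.413.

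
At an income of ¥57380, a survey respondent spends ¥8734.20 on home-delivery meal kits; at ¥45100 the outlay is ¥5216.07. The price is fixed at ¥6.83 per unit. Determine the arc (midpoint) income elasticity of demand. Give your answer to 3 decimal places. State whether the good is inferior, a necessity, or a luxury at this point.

2.105 (luxury)

With a constant price, Q₁ = 8734.20/6.83 = 1278.799 and Q₂ = 5216.07/6.83 = 763.700 (equivalently, work directly with expenditure since P cancels).
Midpoint %ΔQ = (5216.07 − 8734.20)/6975.14 = -0.50438; midpoint %ΔI = (45100 − 57380)/51240 = -0.23966.
η = -0.50438 / -0.23966 = 2.105.
η > 1 ⇒ luxury.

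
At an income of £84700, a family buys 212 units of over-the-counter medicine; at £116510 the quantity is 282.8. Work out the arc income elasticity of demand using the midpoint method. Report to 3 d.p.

ΔQ = 282.8 − 212 = 70.8; midpoint Q̄ = (212 + 282.8)/2 = 247.4.
ΔI = 116510 − 84700 = 31810; midpoint Ī = (84700 + 116510)/2 = 100605.
η = (ΔQ/Q̄) ÷ (ΔI/Ī) = (70.8/247.4) ÷ (31810/100605) = 0.905.

0.905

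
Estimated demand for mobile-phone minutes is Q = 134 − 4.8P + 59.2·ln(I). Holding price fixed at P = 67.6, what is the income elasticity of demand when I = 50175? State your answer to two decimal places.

At P = 67.6, I = 50175: Q = 450.258.
Holding P constant, ∂Q/∂I = 59.2/I = 0.00117987.
η_I = (∂Q/∂I)·(I/Q) = 0.00117987 × (50175/450.258) = 0.13.

0.13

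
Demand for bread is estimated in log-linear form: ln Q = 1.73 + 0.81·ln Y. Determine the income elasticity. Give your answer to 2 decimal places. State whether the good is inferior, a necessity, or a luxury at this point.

0.81 (necessity)

In a log-linear demand, the coefficient on ln Y is the income elasticity.
So η = 0.81.
0 < η < 1 ⇒ necessity.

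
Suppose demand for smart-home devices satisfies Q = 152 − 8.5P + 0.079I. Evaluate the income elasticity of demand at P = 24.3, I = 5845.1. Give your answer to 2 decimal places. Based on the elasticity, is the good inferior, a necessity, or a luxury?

1.13 (luxury)

At P = 24.3, I = 5845.1: Q = 407.213.
Holding P constant, ∂Q/∂I = 0.079.
η_I = (∂Q/∂I)·(I/Q) = 0.079 × (5845.1/407.213) = 1.13.
Since η > 1, this is a luxury.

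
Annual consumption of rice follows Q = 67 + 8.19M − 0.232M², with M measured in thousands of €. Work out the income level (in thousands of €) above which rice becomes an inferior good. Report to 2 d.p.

17.65

dQ/dM = 8.19 − 0.464M.
The good is inferior where dQ/dM < 0. Setting dQ/dM = 0 gives M = 8.19 / 0.464 = 17.65.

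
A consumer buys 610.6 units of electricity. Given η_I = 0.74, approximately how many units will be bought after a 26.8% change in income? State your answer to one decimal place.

%ΔQ ≈ η × %ΔI = 0.74 × 26.8% = 19.832%.
New Q ≈ 610.6 × (1 + 0.19832) = 731.7.

731.7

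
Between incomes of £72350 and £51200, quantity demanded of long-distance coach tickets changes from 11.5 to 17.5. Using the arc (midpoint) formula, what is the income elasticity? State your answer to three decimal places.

ΔQ = 17.5 − 11.5 = 6; midpoint Q̄ = (11.5 + 17.5)/2 = 14.5.
ΔI = 51200 − 72350 = -21150; midpoint Ī = (72350 + 51200)/2 = 61775.
η = (ΔQ/Q̄) ÷ (ΔI/Ī) = (6/14.5) ÷ (-21150/61775) = -1.209.

-1.209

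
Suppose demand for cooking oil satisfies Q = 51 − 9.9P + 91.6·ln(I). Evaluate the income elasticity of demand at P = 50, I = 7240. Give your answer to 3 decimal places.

0.248

At P = 50, I = 7240: Q = 370.084.
Holding P constant, ∂Q/∂I = 91.6/I = 0.0126519.
η_I = (∂Q/∂I)·(I/Q) = 0.0126519 × (7240/370.084) = 0.248.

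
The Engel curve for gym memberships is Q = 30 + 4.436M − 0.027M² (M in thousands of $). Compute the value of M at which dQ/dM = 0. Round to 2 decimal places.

dQ/dM = 4.436 − 0.054M.
The good is inferior where dQ/dM < 0. Setting dQ/dM = 0 gives M = 4.436 / 0.054 = 82.15.

82.15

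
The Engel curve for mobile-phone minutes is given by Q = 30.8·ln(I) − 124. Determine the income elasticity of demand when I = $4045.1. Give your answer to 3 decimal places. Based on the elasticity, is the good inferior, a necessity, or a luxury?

0.234 (necessity)

At I = 4045.1: Q = 131.802.
dQ/dI = 30.8/I = 0.00761415 at this income.
η = (dQ/dI)·(I/Q) = 0.00761415 × (4045.1/131.802) = 0.234.
Since 0 < η < 1, the good is a necessity.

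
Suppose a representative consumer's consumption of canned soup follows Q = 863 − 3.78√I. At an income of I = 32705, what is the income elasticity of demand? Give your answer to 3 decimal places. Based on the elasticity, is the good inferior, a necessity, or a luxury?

At I = 32705: Q = 179.405.
dQ/dI = -3.78/(2√I) = -0.0104509 at this income.
η = (dQ/dI)·(I/Q) = -0.0104509 × (32705/179.405) = -1.905.
Since η < 0, the good is an inferior good.

-1.905 (inferior good)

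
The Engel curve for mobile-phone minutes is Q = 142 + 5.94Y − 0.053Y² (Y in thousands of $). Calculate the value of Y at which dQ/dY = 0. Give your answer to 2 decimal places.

dQ/dY = 5.94 − 0.106Y.
The good is inferior where dQ/dY < 0. Setting dQ/dY = 0 gives Y = 5.94 / 0.106 = 56.04.

56.04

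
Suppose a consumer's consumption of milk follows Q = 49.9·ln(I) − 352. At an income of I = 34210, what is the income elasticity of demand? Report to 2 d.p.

At I = 34210: Q = 168.970.
dQ/dI = 49.9/I = 0.00145864 at this income.
η = (dQ/dI)·(I/Q) = 0.00145864 × (34210/168.970) = 0.30.

0.30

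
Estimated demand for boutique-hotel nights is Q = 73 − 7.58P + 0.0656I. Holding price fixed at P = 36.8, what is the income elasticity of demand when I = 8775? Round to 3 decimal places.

At P = 36.8, I = 8775: Q = 369.696.
Holding P constant, ∂Q/∂I = 0.0656.
η_I = (∂Q/∂I)·(I/Q) = 0.0656 × (8775/369.696) = 1.557.

1.557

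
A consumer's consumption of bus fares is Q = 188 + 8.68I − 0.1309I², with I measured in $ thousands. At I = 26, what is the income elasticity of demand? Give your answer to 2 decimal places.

0.15

At I = 26: Q = 325.1916.
dQ/dI = 8.68 − 0.2618I = 1.87320.
η = (dQ/dI)·(I/Q) = 1.87320 × (26/325.1916) = 0.15.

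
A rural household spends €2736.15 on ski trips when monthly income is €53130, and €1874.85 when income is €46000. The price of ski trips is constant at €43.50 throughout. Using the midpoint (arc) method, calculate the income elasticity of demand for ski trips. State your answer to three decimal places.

2.597

With a constant price, Q₁ = 2736.15/43.50 = 62.900 and Q₂ = 1874.85/43.50 = 43.100 (equivalently, work directly with expenditure since P cancels).
Midpoint %ΔQ = (1874.85 − 2736.15)/2305.50 = -0.37358; midpoint %ΔI = (46000 − 53130)/49565 = -0.14385.
η = -0.37358 / -0.14385 = 2.597.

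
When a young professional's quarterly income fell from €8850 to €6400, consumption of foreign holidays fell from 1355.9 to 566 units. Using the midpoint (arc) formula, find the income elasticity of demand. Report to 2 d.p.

ΔQ = 566 − 1355.9 = -789.9; midpoint Q̄ = (1355.9 + 566)/2 = 960.95.
ΔI = 6400 − 8850 = -2450; midpoint Ī = (8850 + 6400)/2 = 7625.
η = (ΔQ/Q̄) ÷ (ΔI/Ī) = (-789.9/960.95) ÷ (-2450/7625) = 2.56.

2.56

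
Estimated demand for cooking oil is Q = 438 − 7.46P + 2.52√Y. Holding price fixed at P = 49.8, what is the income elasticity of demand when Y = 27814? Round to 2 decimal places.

At P = 49.8, Y = 27814: Q = 486.766.
Holding P constant, ∂Q/∂Y = 2.52/(2√Y) = 0.00755508.
η_Y = (∂Q/∂Y)·(Y/Q) = 0.00755508 × (27814/486.766) = 0.43.

0.43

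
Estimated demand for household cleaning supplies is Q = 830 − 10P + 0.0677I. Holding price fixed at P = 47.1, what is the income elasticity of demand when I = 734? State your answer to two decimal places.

At P = 47.1, I = 734: Q = 408.692.
Holding P constant, ∂Q/∂I = 0.0677.
η_I = (∂Q/∂I)·(I/Q) = 0.0677 × (734/408.692) = 0.12.

0.12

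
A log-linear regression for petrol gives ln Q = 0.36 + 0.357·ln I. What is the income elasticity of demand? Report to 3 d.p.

In a log-linear demand, the coefficient on ln I is the income elasticity.
So η = 0.357.

0.357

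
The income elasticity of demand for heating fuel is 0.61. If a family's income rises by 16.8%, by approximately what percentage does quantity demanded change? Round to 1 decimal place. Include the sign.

%ΔQ ≈ η × %ΔI = 0.61 × 16.8% = 10.2%.

10.2%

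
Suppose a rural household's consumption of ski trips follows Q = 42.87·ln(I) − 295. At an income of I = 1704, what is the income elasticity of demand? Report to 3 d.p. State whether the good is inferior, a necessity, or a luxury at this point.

1.787 (luxury)

At I = 1704: Q = 23.984.
dQ/dI = 42.87/I = 0.0251585 at this income.
η = (dQ/dI)·(I/Q) = 0.0251585 × (1704/23.984) = 1.787.
Since η > 1, the good is a luxury.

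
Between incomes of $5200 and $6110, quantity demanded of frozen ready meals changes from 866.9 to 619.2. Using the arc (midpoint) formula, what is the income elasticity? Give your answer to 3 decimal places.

-2.072

ΔQ = 619.2 − 866.9 = -247.7; midpoint Q̄ = (866.9 + 619.2)/2 = 743.05.
ΔI = 6110 − 5200 = 910; midpoint Ī = (5200 + 6110)/2 = 5655.
η = (ΔQ/Q̄) ÷ (ΔI/Ī) = (-247.7/743.05) ÷ (910/5655) = -2.072.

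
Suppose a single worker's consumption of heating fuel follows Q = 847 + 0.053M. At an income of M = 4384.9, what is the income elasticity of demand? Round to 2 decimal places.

0.22

At M = 4384.9: Q = 1079.400.
dQ/dM = 0.053.
η = (dQ/dM)·(M/Q) = 0.053 × (4384.9/1079.400) = 0.22.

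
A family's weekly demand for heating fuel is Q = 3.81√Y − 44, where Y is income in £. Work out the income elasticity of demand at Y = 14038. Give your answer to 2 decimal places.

0.55

At Y = 14038: Q = 407.417.
dQ/dY = 3.81/(2√Y) = 0.0160784 at this income.
η = (dQ/dY)·(Y/Q) = 0.0160784 × (14038/407.417) = 0.55.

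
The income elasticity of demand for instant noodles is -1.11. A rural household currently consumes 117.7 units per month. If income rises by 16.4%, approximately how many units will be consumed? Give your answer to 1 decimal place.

%ΔQ ≈ η × %ΔI = -1.11 × 16.4% = -18.204%.
New Q ≈ 117.7 × (1 − 0.18204) = 96.3.

96.3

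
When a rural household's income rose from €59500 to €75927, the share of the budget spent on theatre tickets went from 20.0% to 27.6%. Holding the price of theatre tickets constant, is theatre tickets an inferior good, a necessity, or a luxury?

luxury

The budget share rises as income rises, so η > 1.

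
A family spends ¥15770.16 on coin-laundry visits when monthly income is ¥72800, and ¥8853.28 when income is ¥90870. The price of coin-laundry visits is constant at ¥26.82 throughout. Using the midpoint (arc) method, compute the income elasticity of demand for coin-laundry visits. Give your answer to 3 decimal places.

With a constant price, Q₁ = 15770.16/26.82 = 588.000 and Q₂ = 8853.28/26.82 = 330.100 (equivalently, work directly with expenditure since P cancels).
Midpoint %ΔQ = (8853.28 − 15770.16)/12311.72 = -0.56181; midpoint %ΔI = (90870 − 72800)/81835 = 0.22081.
η = -0.56181 / 0.22081 = -2.544.

-2.544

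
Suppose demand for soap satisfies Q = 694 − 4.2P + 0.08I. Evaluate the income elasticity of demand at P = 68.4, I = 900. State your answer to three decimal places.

0.150

At P = 68.4, I = 900: Q = 478.720.
Holding P constant, ∂Q/∂I = 0.08.
η_I = (∂Q/∂I)·(I/Q) = 0.08 × (900/478.720) = 0.150.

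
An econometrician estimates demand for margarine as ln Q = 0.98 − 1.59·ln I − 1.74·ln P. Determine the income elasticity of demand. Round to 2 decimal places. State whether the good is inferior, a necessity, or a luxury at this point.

In a log-linear demand, the coefficient on ln I is the income elasticity.
So η = -1.59.
η < 0 ⇒ inferior good.

-1.59 (inferior good)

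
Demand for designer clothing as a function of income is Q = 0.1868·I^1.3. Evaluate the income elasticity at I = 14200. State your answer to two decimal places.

For Q = A·I^β the income elasticity is constant and equal to β.
Here β = 1.3, so η = 1.30.

1.30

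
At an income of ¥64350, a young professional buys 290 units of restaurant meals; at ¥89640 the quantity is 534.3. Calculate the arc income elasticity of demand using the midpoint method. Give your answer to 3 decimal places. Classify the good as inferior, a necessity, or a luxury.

ΔQ = 534.3 − 290 = 244.3; midpoint Q̄ = (290 + 534.3)/2 = 412.15.
ΔI = 89640 − 64350 = 25290; midpoint Ī = (64350 + 89640)/2 = 76995.
η = (ΔQ/Q̄) ÷ (ΔI/Ī) = (244.3/412.15) ÷ (25290/76995) = 1.805.
η > 1 ⇒ luxury.

1.805 (luxury)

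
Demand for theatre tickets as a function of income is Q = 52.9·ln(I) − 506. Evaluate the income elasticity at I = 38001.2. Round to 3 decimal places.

1.020

At I = 38001.2: Q = 51.850.
dQ/dI = 52.9/I = 0.00139206 at this income.
η = (dQ/dI)·(I/Q) = 0.00139206 × (38001.2/51.850) = 1.020.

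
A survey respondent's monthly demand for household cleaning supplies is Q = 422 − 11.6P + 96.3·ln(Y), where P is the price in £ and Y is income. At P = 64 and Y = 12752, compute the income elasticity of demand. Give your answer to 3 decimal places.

0.163

At P = 64, Y = 12752: Q = 589.967.
Holding P constant, ∂Q/∂Y = 96.3/Y = 0.00755176.
η_Y = (∂Q/∂Y)·(Y/Q) = 0.00755176 × (12752/589.967) = 0.163.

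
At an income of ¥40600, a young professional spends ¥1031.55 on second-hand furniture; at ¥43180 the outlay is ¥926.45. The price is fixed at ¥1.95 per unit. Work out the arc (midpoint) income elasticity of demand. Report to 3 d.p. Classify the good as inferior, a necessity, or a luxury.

With a constant price, Q₁ = 1031.55/1.95 = 529.000 and Q₂ = 926.45/1.95 = 475.103 (equivalently, work directly with expenditure since P cancels).
Midpoint %ΔQ = (926.45 − 1031.55)/979.00 = -0.10735; midpoint %ΔI = (43180 − 40600)/41890 = 0.06159.
η = -0.10735 / 0.06159 = -1.743.
η < 0 ⇒ inferior good.

-1.743 (inferior good)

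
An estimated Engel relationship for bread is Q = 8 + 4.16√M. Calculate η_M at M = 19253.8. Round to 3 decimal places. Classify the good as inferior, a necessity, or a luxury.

0.493 (necessity)

At M = 19253.8: Q = 585.234.
dQ/dM = 4.16/(2√M) = 0.0149901 at this income.
η = (dQ/dM)·(M/Q) = 0.0149901 × (19253.8/585.234) = 0.493.
Since 0 < η < 1, the good is a necessity.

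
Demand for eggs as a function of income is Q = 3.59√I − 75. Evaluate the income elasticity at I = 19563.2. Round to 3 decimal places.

At I = 19563.2: Q = 427.128.
dQ/dI = 3.59/(2√I) = 0.0128335 at this income.
η = (dQ/dI)·(I/Q) = 0.0128335 × (19563.2/427.128) = 0.588.

0.588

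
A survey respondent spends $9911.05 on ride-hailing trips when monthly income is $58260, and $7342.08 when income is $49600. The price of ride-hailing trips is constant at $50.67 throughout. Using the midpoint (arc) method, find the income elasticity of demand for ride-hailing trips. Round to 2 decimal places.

With a constant price, Q₁ = 9911.05/50.67 = 195.600 and Q₂ = 7342.08/50.67 = 144.900 (equivalently, work directly with expenditure since P cancels).
Midpoint %ΔQ = (7342.08 − 9911.05)/8626.56 = -0.29780; midpoint %ΔI = (49600 − 58260)/53930 = -0.16058.
η = -0.29780 / -0.16058 = 1.85.

1.85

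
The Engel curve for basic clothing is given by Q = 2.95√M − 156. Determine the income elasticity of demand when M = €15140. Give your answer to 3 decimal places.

At M = 15140: Q = 206.982.
dQ/dM = 2.95/(2√M) = 0.0119875 at this income.
η = (dQ/dM)·(M/Q) = 0.0119875 × (15140/206.982) = 0.877.

0.877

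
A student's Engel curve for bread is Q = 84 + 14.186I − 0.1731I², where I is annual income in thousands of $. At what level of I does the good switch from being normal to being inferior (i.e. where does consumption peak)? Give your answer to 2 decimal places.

40.98

dQ/dI = 14.186 − 0.3462I.
The good is inferior where dQ/dI < 0. Setting dQ/dI = 0 gives I = 14.186 / 0.3462 = 40.98.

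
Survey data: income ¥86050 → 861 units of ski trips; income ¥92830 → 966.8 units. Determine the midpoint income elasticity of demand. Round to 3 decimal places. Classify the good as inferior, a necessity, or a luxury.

ΔQ = 966.8 − 861 = 105.8; midpoint Q̄ = (861 + 966.8)/2 = 913.9.
ΔI = 92830 − 86050 = 6780; midpoint Ī = (86050 + 92830)/2 = 89440.
η = (ΔQ/Q̄) ÷ (ΔI/Ī) = (105.8/913.9) ÷ (6780/89440) = 1.527.
η > 1 ⇒ luxury.

1.527 (luxury)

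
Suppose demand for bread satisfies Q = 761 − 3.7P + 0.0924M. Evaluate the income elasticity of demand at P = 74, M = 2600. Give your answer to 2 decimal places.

At P = 74, M = 2600: Q = 727.440.
Holding P constant, ∂Q/∂M = 0.0924.
η_M = (∂Q/∂M)·(M/Q) = 0.0924 × (2600/727.440) = 0.33.

0.33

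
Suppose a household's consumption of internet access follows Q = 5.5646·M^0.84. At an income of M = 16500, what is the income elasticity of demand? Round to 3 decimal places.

0.840

For Q = A·M^β the income elasticity is constant and equal to β.
Here β = 0.84, so η = 0.840.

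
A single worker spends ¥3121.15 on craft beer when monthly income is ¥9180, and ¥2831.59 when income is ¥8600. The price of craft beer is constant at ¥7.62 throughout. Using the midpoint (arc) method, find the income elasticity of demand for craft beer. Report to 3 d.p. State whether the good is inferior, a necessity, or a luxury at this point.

1.491 (luxury)

With a constant price, Q₁ = 3121.15/7.62 = 409.600 and Q₂ = 2831.59/7.62 = 371.600 (equivalently, work directly with expenditure since P cancels).
Midpoint %ΔQ = (2831.59 − 3121.15)/2976.37 = -0.09729; midpoint %ΔI = (8600 − 9180)/8890 = -0.06524.
η = -0.09729 / -0.06524 = 1.491.
η > 1 ⇒ luxury.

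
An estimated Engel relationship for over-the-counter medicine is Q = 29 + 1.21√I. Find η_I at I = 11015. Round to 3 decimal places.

At I = 11015: Q = 155.992.
dQ/dI = 1.21/(2√I) = 0.00576452 at this income.
η = (dQ/dI)·(I/Q) = 0.00576452 × (11015/155.992) = 0.407.

0.407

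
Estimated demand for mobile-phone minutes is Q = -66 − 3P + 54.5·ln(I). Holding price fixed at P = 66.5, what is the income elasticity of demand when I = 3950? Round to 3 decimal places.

At P = 66.5, I = 3950: Q = 185.840.
Holding P constant, ∂Q/∂I = 54.5/I = 0.0137975.
η_I = (∂Q/∂I)·(I/Q) = 0.0137975 × (3950/185.840) = 0.293.

0.293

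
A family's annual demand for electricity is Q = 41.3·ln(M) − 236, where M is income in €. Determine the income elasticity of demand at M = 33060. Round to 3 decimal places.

0.213

At M = 33060: Q = 193.771.
dQ/dM = 41.3/M = 0.00124924 at this income.
η = (dQ/dM)·(M/Q) = 0.00124924 × (33060/193.771) = 0.213.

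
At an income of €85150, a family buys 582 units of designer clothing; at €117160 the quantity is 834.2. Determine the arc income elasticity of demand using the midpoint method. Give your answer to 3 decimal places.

ΔQ = 834.2 − 582 = 252.2; midpoint Q̄ = (582 + 834.2)/2 = 708.1.
ΔI = 117160 − 85150 = 32010; midpoint Ī = (85150 + 117160)/2 = 101155.
η = (ΔQ/Q̄) ÷ (ΔI/Ī) = (252.2/708.1) ÷ (32010/101155) = 1.126.

1.126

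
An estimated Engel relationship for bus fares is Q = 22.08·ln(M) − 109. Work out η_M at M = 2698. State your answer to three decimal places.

0.337

At M = 2698: Q = 65.438.
dQ/dM = 22.08/M = 0.00818384 at this income.
η = (dQ/dM)·(M/Q) = 0.00818384 × (2698/65.438) = 0.337.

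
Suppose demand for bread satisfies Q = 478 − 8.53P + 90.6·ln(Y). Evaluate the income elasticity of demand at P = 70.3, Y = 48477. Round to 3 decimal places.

0.106

At P = 70.3, Y = 48477: Q = 855.810.
Holding P constant, ∂Q/∂Y = 90.6/Y = 0.00186893.
η_Y = (∂Q/∂Y)·(Y/Q) = 0.00186893 × (48477/855.810) = 0.106.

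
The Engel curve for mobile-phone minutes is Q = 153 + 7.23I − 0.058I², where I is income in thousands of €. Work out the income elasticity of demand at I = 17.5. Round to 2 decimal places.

0.35

At I = 17.5: Q = 261.7625.
dQ/dI = 7.23 − 0.116I = 5.20000.
η = (dQ/dI)·(I/Q) = 5.20000 × (17.5/261.7625) = 0.35.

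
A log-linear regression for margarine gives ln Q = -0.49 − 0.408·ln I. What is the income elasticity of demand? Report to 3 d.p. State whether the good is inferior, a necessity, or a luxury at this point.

-0.408 (inferior good)

In a log-linear demand, the coefficient on ln I is the income elasticity.
So η = -0.408.
η < 0 ⇒ inferior good.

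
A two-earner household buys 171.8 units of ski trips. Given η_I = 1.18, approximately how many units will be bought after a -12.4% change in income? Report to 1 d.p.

%ΔQ ≈ η × %ΔI = 1.18 × (-12.4%) = -14.632%.
New Q ≈ 171.8 × (1 − 0.14632) = 146.7.

146.7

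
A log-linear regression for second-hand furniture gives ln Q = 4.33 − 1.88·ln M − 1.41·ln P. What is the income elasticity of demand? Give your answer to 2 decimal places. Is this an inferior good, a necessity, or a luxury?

In a log-linear demand, the coefficient on ln M is the income elasticity.
So η = -1.88.
η < 0 ⇒ inferior good.

-1.88 (inferior good)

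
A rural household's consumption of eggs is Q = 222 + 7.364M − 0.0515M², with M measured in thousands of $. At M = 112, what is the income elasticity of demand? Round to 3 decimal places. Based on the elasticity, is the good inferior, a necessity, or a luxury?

-1.166 (inferior good)

At M = 112: Q = 400.7520.
dQ/dM = 7.364 − 0.103M = -4.17200.
η = (dQ/dM)·(M/Q) = -4.17200 × (112/400.7520) = -1.166.
η < 0 ⇒ inferior good.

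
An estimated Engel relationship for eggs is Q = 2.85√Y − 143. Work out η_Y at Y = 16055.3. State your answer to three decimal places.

At Y = 16055.3: Q = 218.122.
dQ/dY = 2.85/(2√Y) = 0.0112462 at this income.
η = (dQ/dY)·(Y/Q) = 0.0112462 × (16055.3/218.122) = 0.828.

0.828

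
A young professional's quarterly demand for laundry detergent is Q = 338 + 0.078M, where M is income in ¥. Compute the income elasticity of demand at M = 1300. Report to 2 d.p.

0.23

At M = 1300: Q = 439.400.
dQ/dM = 0.078.
η = (dQ/dM)·(M/Q) = 0.078 × (1300/439.400) = 0.23.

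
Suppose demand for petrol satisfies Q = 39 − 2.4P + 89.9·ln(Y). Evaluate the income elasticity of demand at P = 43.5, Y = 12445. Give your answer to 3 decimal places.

0.115

At P = 43.5, Y = 12445: Q = 782.274.
Holding P constant, ∂Q/∂Y = 89.9/Y = 0.00722378.
η_Y = (∂Q/∂Y)·(Y/Q) = 0.00722378 × (12445/782.274) = 0.115.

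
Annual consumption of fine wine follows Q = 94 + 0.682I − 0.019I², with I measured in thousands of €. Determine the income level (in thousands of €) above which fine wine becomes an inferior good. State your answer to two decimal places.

17.95

dQ/dI = 0.682 − 0.038I.
The good is inferior where dQ/dI < 0. Setting dQ/dI = 0 gives I = 0.682 / 0.038 = 17.95.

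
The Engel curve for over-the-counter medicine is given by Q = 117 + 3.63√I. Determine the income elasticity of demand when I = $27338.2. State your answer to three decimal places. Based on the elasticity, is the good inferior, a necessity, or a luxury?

At I = 27338.2: Q = 717.194.
dQ/dI = 3.63/(2√I) = 0.0109772 at this income.
η = (dQ/dI)·(I/Q) = 0.0109772 × (27338.2/717.194) = 0.418.
Since 0 < η < 1, the good is a necessity.

0.418 (necessity)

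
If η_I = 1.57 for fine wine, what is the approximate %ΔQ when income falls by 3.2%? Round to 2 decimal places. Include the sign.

%ΔQ ≈ η × %ΔI = 1.57 × (-3.2%) = -5.02%.

-5.02%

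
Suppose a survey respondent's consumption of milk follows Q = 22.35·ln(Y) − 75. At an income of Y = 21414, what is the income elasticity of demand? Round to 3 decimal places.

0.151

At Y = 21414: Q = 147.870.
dQ/dY = 22.35/Y = 0.00104371 at this income.
η = (dQ/dY)·(Y/Q) = 0.00104371 × (21414/147.870) = 0.151.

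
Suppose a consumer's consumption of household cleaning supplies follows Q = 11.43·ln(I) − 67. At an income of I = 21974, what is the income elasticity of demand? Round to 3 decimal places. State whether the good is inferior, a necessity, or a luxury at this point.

0.242 (necessity)

At I = 21974: Q = 47.273.
dQ/dI = 11.43/I = 0.00052016 at this income.
η = (dQ/dI)·(I/Q) = 0.00052016 × (21974/47.273) = 0.242.
Since 0 < η < 1, the good is a necessity.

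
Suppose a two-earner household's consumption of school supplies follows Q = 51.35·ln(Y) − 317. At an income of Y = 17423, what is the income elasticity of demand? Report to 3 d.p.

0.278

At Y = 17423: Q = 184.461.
dQ/dY = 51.35/Y = 0.00294725 at this income.
η = (dQ/dY)·(Y/Q) = 0.00294725 × (17423/184.461) = 0.278.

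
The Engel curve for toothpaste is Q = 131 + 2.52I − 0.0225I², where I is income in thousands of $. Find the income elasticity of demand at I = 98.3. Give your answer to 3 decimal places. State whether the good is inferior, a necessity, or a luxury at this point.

At I = 98.3: Q = 161.3010.
dQ/dI = 2.52 − 0.045I = -1.90350.
η = (dQ/dI)·(I/Q) = -1.90350 × (98.3/161.3010) = -1.160.
η < 0 ⇒ inferior good.

-1.160 (inferior good)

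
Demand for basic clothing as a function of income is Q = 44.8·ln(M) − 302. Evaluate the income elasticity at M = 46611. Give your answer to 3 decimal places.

At M = 46611: Q = 179.582.
dQ/dM = 44.8/M = 0.000961147 at this income.
η = (dQ/dM)·(M/Q) = 0.000961147 × (46611/179.582) = 0.249.

0.249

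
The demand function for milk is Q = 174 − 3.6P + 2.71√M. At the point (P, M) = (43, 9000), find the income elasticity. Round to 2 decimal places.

At P = 43, M = 9000: Q = 276.293.
Holding P constant, ∂Q/∂M = 2.71/(2√M) = 0.014283.
η_M = (∂Q/∂M)·(M/Q) = 0.014283 × (9000/276.293) = 0.47.

0.47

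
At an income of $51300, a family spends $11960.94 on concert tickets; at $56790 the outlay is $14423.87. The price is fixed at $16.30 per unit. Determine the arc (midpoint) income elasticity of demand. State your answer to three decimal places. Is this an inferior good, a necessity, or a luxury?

With a constant price, Q₁ = 11960.94/16.30 = 733.800 and Q₂ = 14423.87/16.30 = 884.900 (equivalently, work directly with expenditure since P cancels).
Midpoint %ΔQ = (14423.87 − 11960.94)/13192.41 = 0.18669; midpoint %ΔI = (56790 − 51300)/54045 = 0.10158.
η = 0.18669 / 0.10158 = 1.838.
η > 1 ⇒ luxury.

1.838 (luxury)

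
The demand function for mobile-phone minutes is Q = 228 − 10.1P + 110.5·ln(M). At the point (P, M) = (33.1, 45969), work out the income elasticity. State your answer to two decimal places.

0.10

At P = 33.1, M = 45969: Q = 1079.987.
Holding P constant, ∂Q/∂M = 110.5/M = 0.00240379.
η_M = (∂Q/∂M)·(M/Q) = 0.00240379 × (45969/1079.987) = 0.10.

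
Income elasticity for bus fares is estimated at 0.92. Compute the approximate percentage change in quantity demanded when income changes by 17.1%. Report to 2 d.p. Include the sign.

15.73%

%ΔQ ≈ η × %ΔI = 0.92 × 17.1% = 15.73%.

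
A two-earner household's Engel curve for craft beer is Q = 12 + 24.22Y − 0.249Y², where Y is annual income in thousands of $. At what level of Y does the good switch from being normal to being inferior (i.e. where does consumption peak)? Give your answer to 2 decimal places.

48.63

dQ/dY = 24.22 − 0.498Y.
The good is inferior where dQ/dY < 0. Setting dQ/dY = 0 gives Y = 24.22 / 0.498 = 48.63.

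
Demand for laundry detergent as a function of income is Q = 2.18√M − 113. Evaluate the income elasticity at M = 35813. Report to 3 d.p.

At M = 35813: Q = 299.550.
dQ/dM = 2.18/(2√M) = 0.00575978 at this income.
η = (dQ/dM)·(M/Q) = 0.00575978 × (35813/299.550) = 0.689.

0.689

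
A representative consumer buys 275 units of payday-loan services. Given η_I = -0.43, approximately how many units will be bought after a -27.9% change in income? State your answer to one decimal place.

308.0

%ΔQ ≈ η × %ΔI = -0.43 × (-27.9%) = 11.997%.
New Q ≈ 275 × (1 + 0.11997) = 308.0.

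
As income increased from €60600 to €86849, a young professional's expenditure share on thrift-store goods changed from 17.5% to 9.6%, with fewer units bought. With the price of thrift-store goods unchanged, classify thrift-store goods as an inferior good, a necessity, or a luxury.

inferior good

Quantity demanded falls as income rises, so η < 0.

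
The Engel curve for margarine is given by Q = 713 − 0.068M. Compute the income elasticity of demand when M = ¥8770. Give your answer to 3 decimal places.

At M = 8770: Q = 116.640.
dQ/dM = −0.068.
η = (dQ/dM)·(M/Q) = -0.068 × (8770/116.640) = -5.113.

-5.113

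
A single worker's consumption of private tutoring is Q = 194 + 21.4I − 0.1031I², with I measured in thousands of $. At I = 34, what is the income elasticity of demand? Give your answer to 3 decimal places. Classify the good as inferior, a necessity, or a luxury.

At I = 34: Q = 802.4164.
dQ/dI = 21.4 − 0.2062I = 14.38920.
η = (dQ/dI)·(I/Q) = 14.38920 × (34/802.4164) = 0.610.
0 < η < 1 ⇒ necessity.

0.610 (necessity)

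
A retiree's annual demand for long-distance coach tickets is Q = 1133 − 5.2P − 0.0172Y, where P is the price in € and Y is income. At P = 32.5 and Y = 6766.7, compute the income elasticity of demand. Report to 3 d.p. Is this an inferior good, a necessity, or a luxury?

-0.137 (inferior good)

At P = 32.5, Y = 6766.7: Q = 847.613.
Holding P constant, ∂Q/∂Y = −0.0172.
η_Y = (∂Q/∂Y)·(Y/Q) = -0.0172 × (6766.7/847.613) = -0.137.
Since η < 0, this is an inferior good.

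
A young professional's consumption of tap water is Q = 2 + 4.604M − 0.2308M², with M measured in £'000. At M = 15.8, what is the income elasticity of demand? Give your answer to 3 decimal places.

At M = 15.8: Q = 17.1263.
dQ/dM = 4.604 − 0.4616M = -2.68928.
η = (dQ/dM)·(M/Q) = -2.68928 × (15.8/17.1263) = -2.481.

-2.481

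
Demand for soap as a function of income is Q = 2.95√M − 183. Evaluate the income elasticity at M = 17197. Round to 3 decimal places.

0.949

At M = 17197: Q = 203.855.
dQ/dM = 2.95/(2√M) = 0.0112478 at this income.
η = (dQ/dM)·(M/Q) = 0.0112478 × (17197/203.855) = 0.949.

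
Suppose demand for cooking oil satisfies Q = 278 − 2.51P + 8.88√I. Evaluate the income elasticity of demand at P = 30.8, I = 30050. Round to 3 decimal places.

At P = 30.8, I = 30050: Q = 1740.034.
Holding P constant, ∂Q/∂I = 8.88/(2√I) = 0.025613.
η_I = (∂Q/∂I)·(I/Q) = 0.025613 × (30050/1740.034) = 0.442.

0.442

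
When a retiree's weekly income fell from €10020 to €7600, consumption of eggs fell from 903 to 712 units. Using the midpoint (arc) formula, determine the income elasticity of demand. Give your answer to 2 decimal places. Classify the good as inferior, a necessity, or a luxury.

ΔQ = 712 − 903 = -191; midpoint Q̄ = (903 + 712)/2 = 807.5.
ΔI = 7600 − 10020 = -2420; midpoint Ī = (10020 + 7600)/2 = 8810.
η = (ΔQ/Q̄) ÷ (ΔI/Ī) = (-191/807.5) ÷ (-2420/8810) = 0.86.
0 < η < 1 ⇒ necessity.

0.86 (necessity)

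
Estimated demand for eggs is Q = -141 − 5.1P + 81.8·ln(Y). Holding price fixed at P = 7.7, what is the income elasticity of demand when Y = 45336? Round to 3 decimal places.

At P = 7.7, Y = 45336: Q = 696.778.
Holding P constant, ∂Q/∂Y = 81.8/Y = 0.00180431.
η_Y = (∂Q/∂Y)·(Y/Q) = 0.00180431 × (45336/696.778) = 0.117.

0.117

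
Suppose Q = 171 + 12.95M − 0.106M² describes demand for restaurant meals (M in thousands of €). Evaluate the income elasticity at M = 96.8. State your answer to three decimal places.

-1.699

At M = 96.8: Q = 431.3146.
dQ/dM = 12.95 − 0.212M = -7.57160.
η = (dQ/dM)·(M/Q) = -7.57160 × (96.8/431.3146) = -1.699.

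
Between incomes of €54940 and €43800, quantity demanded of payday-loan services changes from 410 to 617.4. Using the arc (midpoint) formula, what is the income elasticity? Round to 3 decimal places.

-1.789

ΔQ = 617.4 − 410 = 207.4; midpoint Q̄ = (410 + 617.4)/2 = 513.7.
ΔI = 43800 − 54940 = -11140; midpoint Ī = (54940 + 43800)/2 = 49370.
η = (ΔQ/Q̄) ÷ (ΔI/Ī) = (207.4/513.7) ÷ (-11140/49370) = -1.789.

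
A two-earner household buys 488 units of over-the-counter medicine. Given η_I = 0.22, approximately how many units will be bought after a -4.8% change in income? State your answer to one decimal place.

%ΔQ ≈ η × %ΔI = 0.22 × (-4.8%) = -1.056%.
New Q ≈ 488 × (1 − 0.01056) = 482.8.

482.8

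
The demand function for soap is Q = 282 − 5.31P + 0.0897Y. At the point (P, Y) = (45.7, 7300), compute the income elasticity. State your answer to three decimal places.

0.943

At P = 45.7, Y = 7300: Q = 694.143.
Holding P constant, ∂Q/∂Y = 0.0897.
η_Y = (∂Q/∂Y)·(Y/Q) = 0.0897 × (7300/694.143) = 0.943.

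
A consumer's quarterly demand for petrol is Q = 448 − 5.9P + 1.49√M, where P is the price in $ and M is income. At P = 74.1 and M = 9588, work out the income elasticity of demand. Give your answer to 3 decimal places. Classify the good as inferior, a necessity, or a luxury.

At P = 74.1, M = 9588: Q = 156.708.
Holding P constant, ∂Q/∂M = 1.49/(2√M) = 0.00760838.
η_M = (∂Q/∂M)·(M/Q) = 0.00760838 × (9588/156.708) = 0.466.
Since 0 < η < 1, this is a necessity.

0.466 (necessity)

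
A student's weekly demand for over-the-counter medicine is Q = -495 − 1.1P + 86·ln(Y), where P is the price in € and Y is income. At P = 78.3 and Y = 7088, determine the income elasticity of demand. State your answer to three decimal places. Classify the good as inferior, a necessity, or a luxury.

At P = 78.3, Y = 7088: Q = 181.360.
Holding P constant, ∂Q/∂Y = 86/Y = 0.0121332.
η_Y = (∂Q/∂Y)·(Y/Q) = 0.0121332 × (7088/181.360) = 0.474.
Since 0 < η < 1, this is a necessity.

0.474 (necessity)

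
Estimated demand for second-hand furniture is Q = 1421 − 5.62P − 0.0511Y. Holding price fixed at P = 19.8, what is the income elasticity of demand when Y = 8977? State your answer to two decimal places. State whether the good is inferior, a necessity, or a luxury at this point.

At P = 19.8, Y = 8977: Q = 850.999.
Holding P constant, ∂Q/∂Y = −0.0511.
η_Y = (∂Q/∂Y)·(Y/Q) = -0.0511 × (8977/850.999) = -0.54.
Since η < 0, this is an inferior good.

-0.54 (inferior good)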